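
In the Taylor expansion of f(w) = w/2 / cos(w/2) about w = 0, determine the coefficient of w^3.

Write the quotient as an unknown series and match coefficients against numerator = denominator · series.

1/16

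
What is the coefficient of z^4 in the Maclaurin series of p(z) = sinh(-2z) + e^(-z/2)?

1/384

Expand each term separately and add.
[z^0] = 1;  [z^1] = -5/2;  [z^2] = 1/8;  [z^3] = -65/48;  [z^4] = 1/384.
So c_4 = p^(4)(0)/4! = 1/384.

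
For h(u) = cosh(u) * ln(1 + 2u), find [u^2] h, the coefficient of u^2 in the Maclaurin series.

Take the Cauchy product of the two expansions.
h(0) = 0
h′(0) = 2
h′′(0) = -4
Dividing each by k! gives the coefficients c_0, ..., c_2.

-2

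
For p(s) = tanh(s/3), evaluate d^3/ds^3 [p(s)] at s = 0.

-2/27

The coefficient of s^3 in the expansion is -1/81, so p′′′(0) = 3! * (-1/81) = -2/27.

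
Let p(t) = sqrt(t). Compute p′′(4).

-1/32

From the series, [(t - 4)^2] p = -1/64; multiply by 2! = 2 to get -1/32.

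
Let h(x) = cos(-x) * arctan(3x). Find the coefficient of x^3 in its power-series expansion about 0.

-21/2

Expand each factor separately, then convolve coefficients.
So c_3 = h′′′(0)/3! = -21/2.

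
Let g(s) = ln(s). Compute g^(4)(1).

-6

Apply the Taylor formula c_k = f^(k)(a)/k!.
The coefficient of (s - 1)^4 in the expansion is -1/4, so g^(4)(1) = 4! * (-1/4) = -6.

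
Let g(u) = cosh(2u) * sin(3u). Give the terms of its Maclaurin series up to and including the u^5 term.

Take the Cauchy product of the two expansions.
[u^0] = 0;  [u^1] = 3;  [u^2] = 0;  [u^3] = 3/2;  [u^4] = 0;  [u^5] = -199/40.

-199*u^5/40 + 3*u^3/2 + 3*u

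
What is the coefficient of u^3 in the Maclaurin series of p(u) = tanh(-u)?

1/3

p(0) = 0
p′(0) = -1
p′′(0) = 0
p′′′(0) = 2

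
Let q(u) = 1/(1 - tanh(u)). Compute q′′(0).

Let u equal the inner series; expand the outer function in u and truncate.
From the series, [u^2] q = 1; multiply by 2! = 2 to get 2.

2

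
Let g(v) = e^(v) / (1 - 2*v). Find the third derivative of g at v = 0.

79

Use 1/(1 - r) = Σ r^k on the denominator, then take the Cauchy product.
The coefficient of v^3 in the expansion is 79/6, so g′′′(0) = 3! * (79/6) = 79.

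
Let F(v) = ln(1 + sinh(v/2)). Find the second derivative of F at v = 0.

Let u equal the inner series; expand the outer function in u and truncate.
The coefficient of v^2 in the expansion is -1/8, so F′′(0) = 2! * (-1/8) = -1/4.

-1/4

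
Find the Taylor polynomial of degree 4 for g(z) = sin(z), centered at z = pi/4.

sqrt(2)*(z - pi/4)^4/48 - sqrt(2)*(z - pi/4)^3/12 - sqrt(2)*(z - pi/4)^2/4 + sqrt(2)*(z - pi/4)/2 + sqrt(2)/2

g(pi/4) = sqrt(2)/2
g′(pi/4) = sqrt(2)/2
g′′(pi/4) = -sqrt(2)/2
g′′′(pi/4) = -sqrt(2)/2
g^(4)(pi/4) = sqrt(2)/2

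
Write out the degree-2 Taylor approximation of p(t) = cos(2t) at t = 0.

Compute the successive derivatives at the expansion point and divide by k!.
p(0) = 1
p′(0) = 0
p′′(0) = -4
The Taylor polynomial is Σ p^(k)(0)/k! · t^k.

1 - 2*t^2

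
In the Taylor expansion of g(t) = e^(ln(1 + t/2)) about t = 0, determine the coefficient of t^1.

1/2

Plug the Maclaurin series of the inner function into that of the outer and collect terms.
So c_1 = g′(0)/1! = 1/2.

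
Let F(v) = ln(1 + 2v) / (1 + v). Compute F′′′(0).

Expand each factor separately, then convolve coefficients.
From the series, [v^3] F = 20/3; multiply by 3! = 6 to get 40.

40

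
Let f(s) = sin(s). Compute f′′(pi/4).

The coefficient of (s - pi/4)^2 in the expansion is -sqrt(2)/4, so f′′(pi/4) = 2! * (-sqrt(2)/4) = -sqrt(2)/2.

-sqrt(2)/2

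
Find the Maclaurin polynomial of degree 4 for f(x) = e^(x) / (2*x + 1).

Use 1/(1 - r) = Σ r^k on the denominator, then take the Cauchy product.
f(0) = 1
f′(0) = -1
f′′(0) = 5
f′′′(0) = -29
f^(4)(0) = 233

233*x^4/24 - 29*x^3/6 + 5*x^2/2 - x + 1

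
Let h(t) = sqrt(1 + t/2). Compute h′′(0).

From the series, [t^2] h = -1/32; multiply by 2! = 2 to get -1/16.

-1/16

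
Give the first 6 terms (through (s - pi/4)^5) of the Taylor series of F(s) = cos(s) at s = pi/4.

F(pi/4) = sqrt(2)/2
F′(pi/4) = -sqrt(2)/2
F′′(pi/4) = -sqrt(2)/2
F′′′(pi/4) = sqrt(2)/2
F^(4)(pi/4) = sqrt(2)/2
F^(5)(pi/4) = -sqrt(2)/2
The Taylor polynomial is Σ F^(k)(pi/4)/k! · (s - pi/4)^k.

-sqrt(2)*(s - pi/4)^5/240 + sqrt(2)*(s - pi/4)^4/48 + sqrt(2)*(s - pi/4)^3/12 - sqrt(2)*(s - pi/4)^2/4 - sqrt(2)*(s - pi/4)/2 + sqrt(2)/2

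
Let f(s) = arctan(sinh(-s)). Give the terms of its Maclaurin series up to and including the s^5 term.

Let u equal the inner series; expand the outer function in u and truncate.
f(0) = 0
f′(0) = -1
f′′(0) = 0
f′′′(0) = 1
f^(4)(0) = 0
f^(5)(0) = -5
The Taylor polynomial is Σ f^(k)(0)/k! · s^k.

-s^5/24 + s^3/6 - s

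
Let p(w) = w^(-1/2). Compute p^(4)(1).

105/16

From the series, [(w - 1)^4] p = 35/128; multiply by 4! = 24 to get 105/16.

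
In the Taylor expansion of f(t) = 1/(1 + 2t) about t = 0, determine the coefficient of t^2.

Apply the Taylor formula c_k = f^(k)(a)/k!.
f(0) = 1
f′(0) = -2
f′′(0) = 8
So c_2 = f′′(0)/2! = 4.

4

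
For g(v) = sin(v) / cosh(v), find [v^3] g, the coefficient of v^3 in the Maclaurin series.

Invert the denominator's series and multiply.
g(0) = 0
g′(0) = 1
g′′(0) = 0
g′′′(0) = -4
So c_3 = g′′′(0)/3! = -2/3.

-2/3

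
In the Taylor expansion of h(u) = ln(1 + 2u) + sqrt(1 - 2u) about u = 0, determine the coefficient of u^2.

-5/2

Expand each term separately and add.
[u^0] = 1;  [u^1] = 1;  [u^2] = -5/2.
So c_2 = h′′(0)/2! = -5/2.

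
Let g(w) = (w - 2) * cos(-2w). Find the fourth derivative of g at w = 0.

-32

Multiply each power in the prefactor through the base expansion.
The coefficient of w^4 in the expansion is -4/3, so g^(4)(0) = 4! * (-4/3) = -32.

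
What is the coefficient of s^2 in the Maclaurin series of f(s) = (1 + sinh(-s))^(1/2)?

Let u equal the inner series; expand the outer function in u and truncate.
f(0) = 1
f′(0) = -1/2
f′′(0) = -1/4
So c_2 = f′′(0)/2! = -1/8.

-1/8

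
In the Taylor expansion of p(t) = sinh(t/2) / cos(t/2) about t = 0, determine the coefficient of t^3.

Write the quotient as an unknown series and match coefficients against numerator = denominator · series.
[t^0] = 0;  [t^1] = 1/2;  [t^2] = 0;  [t^3] = 1/12.
So c_3 = p′′′(0)/3! = 1/12.

1/12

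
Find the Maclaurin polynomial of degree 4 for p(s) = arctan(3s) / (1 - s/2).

Multiply the two series term by term and collect like powers.
[s^0] = 0;  [s^1] = 3;  [s^2] = 3/2;  [s^3] = -33/4;  [s^4] = -33/8.

-33*s^4/8 - 33*s^3/4 + 3*s^2/2 + 3*s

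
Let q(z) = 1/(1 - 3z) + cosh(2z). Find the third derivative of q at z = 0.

162

Expand each term separately and add.
The coefficient of z^3 in the expansion is 27, so q′′′(0) = 3! * (27) = 162.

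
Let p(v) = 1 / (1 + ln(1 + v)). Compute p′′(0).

3

Expand as Σ (-1)^k u^k with u equal to the inner function's series.
The coefficient of v^2 in the expansion is 3/2, so p′′(0) = 2! * (3/2) = 3.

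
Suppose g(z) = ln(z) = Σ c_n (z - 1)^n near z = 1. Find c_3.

Use the known series and substitute for the argument.
g(1) = 0
g′(1) = 1
g′′(1) = -1
g′′′(1) = 2
So c_3 = g′′′(1)/3! = 1/3.

1/3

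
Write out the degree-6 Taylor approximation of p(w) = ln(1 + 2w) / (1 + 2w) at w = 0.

Take the Cauchy product of the two expansions.
p(0) = 0
p′(0) = 2
p′′(0) = -12
p′′′(0) = 88
p^(4)(0) = -800
p^(5)(0) = 8768
p^(6)(0) = -112896

-784*w^6/5 + 1096*w^5/15 - 100*w^4/3 + 44*w^3/3 - 6*w^2 + 2*w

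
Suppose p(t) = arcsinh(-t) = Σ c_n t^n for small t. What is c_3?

p(0) = 0
p′(0) = -1
p′′(0) = 0
p′′′(0) = 1

1/6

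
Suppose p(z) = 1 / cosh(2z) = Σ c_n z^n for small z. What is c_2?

Divide the numerator series by the denominator series (power-series long division).
p(0) = 1
p′(0) = 0
p′′(0) = -4
Dividing each by k! gives the coefficients c_0, ..., c_2.

-2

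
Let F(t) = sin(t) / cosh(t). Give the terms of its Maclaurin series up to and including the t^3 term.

-2*t^3/3 + t

Divide the numerator series by the denominator series (power-series long division).
F(0) = 0
F′(0) = 1
F′′(0) = 0
F′′′(0) = -4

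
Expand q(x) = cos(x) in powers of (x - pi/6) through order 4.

q(pi/6) = sqrt(3)/2
q′(pi/6) = -1/2
q′′(pi/6) = -sqrt(3)/2
q′′′(pi/6) = 1/2
q^(4)(pi/6) = sqrt(3)/2
Then c_k = q^(k)(pi/6)/k! gives each Taylor coefficient.

sqrt(3)*(x - pi/6)^4/48 + (x - pi/6)^3/12 - sqrt(3)*(x - pi/6)^2/4 - (x - pi/6)/2 + sqrt(3)/2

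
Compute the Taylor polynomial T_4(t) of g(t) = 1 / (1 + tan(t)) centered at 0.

Write 1/(1+u) = 1 - u + u^2 - u^3 + ... and substitute the series for u.
g(0) = 1
g′(0) = -1
g′′(0) = 2
g′′′(0) = -8
g^(4)(0) = 40

5*t^4/3 - 4*t^3/3 + t^2 - t + 1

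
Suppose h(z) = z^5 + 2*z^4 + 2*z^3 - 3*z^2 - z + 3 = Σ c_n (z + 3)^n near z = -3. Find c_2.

[(z + 3)^0] = -156;  [(z + 3)^1] = 260;  [(z + 3)^2] = -183.

-183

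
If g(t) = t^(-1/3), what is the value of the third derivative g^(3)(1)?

Differentiate repeatedly and evaluate at the center.
From the series, [(t - 1)^3] g = -14/81; multiply by 3! = 6 to get -28/27.

-28/27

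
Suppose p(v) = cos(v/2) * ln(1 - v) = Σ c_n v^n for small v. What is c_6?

-35/256

Multiply the two series term by term and collect like powers.
p(0) = 0
p′(0) = -1
p′′(0) = -1
p′′′(0) = -5/4
p^(4)(0) = -9/2
p^(5)(0) = -309/16
p^(6)(0) = -1575/16
So c_6 = p^(6)(0)/6! = -35/256.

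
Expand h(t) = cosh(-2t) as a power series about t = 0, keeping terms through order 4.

h(0) = 1
h′(0) = 0
h′′(0) = 4
h′′′(0) = 0
h^(4)(0) = 16

2*t^4/3 + 2*t^2 + 1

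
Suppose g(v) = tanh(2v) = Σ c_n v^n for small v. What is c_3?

g(0) = 0
g′(0) = 2
g′′(0) = 0
g′′′(0) = -16
So c_3 = g′′′(0)/3! = -8/3.

-8/3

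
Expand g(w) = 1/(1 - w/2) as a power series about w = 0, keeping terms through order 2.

[w^0] = 1;  [w^1] = 1/2;  [w^2] = 1/4.

w^2/4 + w/2 + 1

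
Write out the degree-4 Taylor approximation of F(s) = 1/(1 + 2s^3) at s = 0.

1 - 2*s^3

Compute the successive derivatives at the expansion point and divide by k!.
F(0) = 1
F′(0) = 0
F′′(0) = 0
F′′′(0) = -12
F^(4)(0) = 0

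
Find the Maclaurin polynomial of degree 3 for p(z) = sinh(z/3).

p(0) = 0
p′(0) = 1/3
p′′(0) = 0
p′′′(0) = 1/27

z^3/162 + z/3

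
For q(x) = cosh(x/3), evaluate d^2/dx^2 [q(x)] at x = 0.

1/9

The coefficient of x^2 in the expansion is 1/18, so q′′(0) = 2! * (1/18) = 1/9.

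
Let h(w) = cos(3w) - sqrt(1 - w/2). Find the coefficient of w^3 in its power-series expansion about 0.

Combine the two series term by term.

1/128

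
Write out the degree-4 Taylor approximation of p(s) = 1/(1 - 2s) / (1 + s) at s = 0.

11*s^4 + 5*s^3 + 3*s^2 + s + 1

Take the Cauchy product of the two expansions.
p(0) = 1
p′(0) = 1
p′′(0) = 6
p′′′(0) = 30
p^(4)(0) = 264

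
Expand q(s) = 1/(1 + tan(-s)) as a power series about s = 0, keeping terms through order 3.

4*s^3/3 + s^2 + s + 1

Plug the Maclaurin series of the inner function into that of the outer and collect terms.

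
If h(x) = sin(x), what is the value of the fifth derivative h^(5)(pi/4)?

sqrt(2)/2

The coefficient of (x - pi/4)^5 in the expansion is sqrt(2)/240, so h^(5)(pi/4) = 5! * (sqrt(2)/240) = sqrt(2)/2.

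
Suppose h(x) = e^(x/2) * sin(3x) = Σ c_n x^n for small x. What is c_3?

-33/8

Multiply the two series term by term and collect like powers.
h(0) = 0
h′(0) = 3
h′′(0) = 3
h′′′(0) = -99/4
Then c_k = h^(k)(0)/k! gives each Taylor coefficient.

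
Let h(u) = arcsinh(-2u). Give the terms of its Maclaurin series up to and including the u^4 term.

h(0) = 0
h′(0) = -2
h′′(0) = 0
h′′′(0) = 8
h^(4)(0) = 0
The Taylor polynomial is Σ h^(k)(0)/k! · u^k.

4*u^3/3 - 2*u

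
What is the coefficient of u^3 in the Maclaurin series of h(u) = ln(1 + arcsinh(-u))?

Compose series: expand the inner function first, then feed it into the outer expansion.
h(0) = 0
h′(0) = -1
h′′(0) = -1
h′′′(0) = -1
Dividing each by k! gives the coefficients c_0, ..., c_3.

-1/6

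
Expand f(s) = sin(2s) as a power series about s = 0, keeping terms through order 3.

f(0) = 0
f′(0) = 2
f′′(0) = 0
f′′′(0) = -8
The Taylor polynomial is Σ f^(k)(0)/k! · s^k.

-4*s^3/3 + 2*s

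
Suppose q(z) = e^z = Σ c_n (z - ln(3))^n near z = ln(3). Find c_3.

1/2

[(z - ln(3))^0] = 3;  [(z - ln(3))^1] = 3;  [(z - ln(3))^2] = 3/2;  [(z - ln(3))^3] = 1/2.
So c_3 = q′′′(ln(3))/3! = 1/2.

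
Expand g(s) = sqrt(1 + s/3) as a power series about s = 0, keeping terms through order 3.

s^3/432 - s^2/72 + s/6 + 1

g(0) = 1
g′(0) = 1/6
g′′(0) = -1/36
g′′′(0) = 1/72
The Taylor polynomial is Σ g^(k)(0)/k! · s^k.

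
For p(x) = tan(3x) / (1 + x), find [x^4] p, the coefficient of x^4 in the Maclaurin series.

-12

Expand each factor separately, then convolve coefficients.
p(0) = 0
p′(0) = 3
p′′(0) = -6
p′′′(0) = 72
p^(4)(0) = -288
The Taylor polynomial is Σ p^(k)(0)/k! · x^k.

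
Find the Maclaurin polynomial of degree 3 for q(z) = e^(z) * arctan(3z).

-15*z^3/2 + 3*z^2 + 3*z

Take the Cauchy product of the two expansions.
q(0) = 0
q′(0) = 3
q′′(0) = 6
q′′′(0) = -45
Then c_k = q^(k)(0)/k! gives each Taylor coefficient.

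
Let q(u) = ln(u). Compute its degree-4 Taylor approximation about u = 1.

q(1) = 0
q′(1) = 1
q′′(1) = -1
q′′′(1) = 2
q^(4)(1) = -6
The Taylor polynomial is Σ q^(k)(1)/k! · (u - 1)^k.

-(u - 1)^4/4 + (u - 1)^3/3 - (u - 1)^2/2 + (u - 1)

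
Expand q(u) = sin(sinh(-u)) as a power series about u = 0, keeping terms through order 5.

u^5/15 - u

Plug the Maclaurin series of the inner function into that of the outer and collect terms.
q(0) = 0
q′(0) = -1
q′′(0) = 0
q′′′(0) = 0
q^(4)(0) = 0
q^(5)(0) = 8
Then c_k = q^(k)(0)/k! gives each Taylor coefficient.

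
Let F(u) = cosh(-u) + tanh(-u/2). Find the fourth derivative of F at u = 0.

Expand each term separately and add.
The coefficient of u^4 in the expansion is 1/24, so F^(4)(0) = 4! * (1/24) = 1.

1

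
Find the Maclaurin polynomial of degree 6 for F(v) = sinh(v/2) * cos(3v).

6121*v^5/3840 - 107*v^3/48 + v/2

Expand each factor separately, then convolve coefficients.
F(0) = 0
F′(0) = 1/2
F′′(0) = 0
F′′′(0) = -107/8
F^(4)(0) = 0
F^(5)(0) = 6121/32
F^(6)(0) = 0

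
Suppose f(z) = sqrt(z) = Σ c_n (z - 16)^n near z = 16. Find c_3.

Compute the successive derivatives at the expansion point and divide by k!.
f(16) = 4
f′(16) = 1/8
f′′(16) = -1/256
f′′′(16) = 3/8192

1/16384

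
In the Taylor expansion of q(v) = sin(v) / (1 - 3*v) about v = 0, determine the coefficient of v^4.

Expand 1/(denominator) as a geometric series and multiply by the numerator's series.
q(0) = 0
q′(0) = 1
q′′(0) = 6
q′′′(0) = 53
q^(4)(0) = 636

53/2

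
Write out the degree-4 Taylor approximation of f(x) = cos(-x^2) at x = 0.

Compute the successive derivatives at the expansion point and divide by k!.
f(0) = 1
f′(0) = 0
f′′(0) = 0
f′′′(0) = 0
f^(4)(0) = -12
Dividing each by k! gives the coefficients c_0, ..., c_4.

1 - x^4/2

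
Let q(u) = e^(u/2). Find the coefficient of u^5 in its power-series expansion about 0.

1/3840

c_5 = q^(5)(0)/5! = 1/3840.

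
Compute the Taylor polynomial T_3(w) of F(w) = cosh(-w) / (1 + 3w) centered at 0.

-57*w^3/2 + 19*w^2/2 - 3*w + 1

Write out both Maclaurin series and multiply, keeping only the needed powers.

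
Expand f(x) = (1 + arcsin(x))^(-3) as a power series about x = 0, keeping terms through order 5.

-1049*x^5/40 + 17*x^4 - 21*x^3/2 + 6*x^2 - 3*x + 1

Plug the Maclaurin series of the inner function into that of the outer and collect terms.
f(0) = 1
f′(0) = -3
f′′(0) = 12
f′′′(0) = -63
f^(4)(0) = 408
f^(5)(0) = -3147
Then c_k = f^(k)(0)/k! gives each Taylor coefficient.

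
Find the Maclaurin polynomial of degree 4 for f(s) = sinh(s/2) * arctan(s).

-7*s^4/48 + s^2/2

Expand each factor separately, then convolve coefficients.
f(0) = 0
f′(0) = 0
f′′(0) = 1
f′′′(0) = 0
f^(4)(0) = -7/2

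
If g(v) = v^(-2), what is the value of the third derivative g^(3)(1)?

From the series, [(v - 1)^3] g = -4; multiply by 3! = 6 to get -24.

-24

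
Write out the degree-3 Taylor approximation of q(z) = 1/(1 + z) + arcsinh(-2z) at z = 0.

z^3/3 + z^2 - 3*z + 1

Add the two expansions coefficient-wise.
q(0) = 1
q′(0) = -3
q′′(0) = 2
q′′′(0) = 2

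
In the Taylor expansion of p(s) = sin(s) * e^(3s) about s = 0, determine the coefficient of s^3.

13/3

Write out both Maclaurin series and multiply, keeping only the needed powers.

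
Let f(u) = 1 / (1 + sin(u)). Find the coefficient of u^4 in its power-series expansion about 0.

2/3

Use the geometric series for the reciprocal, then substitute.
[u^0] = 1;  [u^1] = -1;  [u^2] = 1;  [u^3] = -5/6;  [u^4] = 2/3.
So c_4 = f^(4)(0)/4! = 2/3.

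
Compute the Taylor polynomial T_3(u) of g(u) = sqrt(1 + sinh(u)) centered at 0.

Compose series: expand the inner function first, then feed it into the outer expansion.
[u^0] = 1;  [u^1] = 1/2;  [u^2] = -1/8;  [u^3] = 7/48.

7*u^3/48 - u^2/8 + u/2 + 1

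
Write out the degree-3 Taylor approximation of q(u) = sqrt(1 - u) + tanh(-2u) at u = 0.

Combine the two series term by term.
q(0) = 1
q′(0) = -5/2
q′′(0) = -1/4
q′′′(0) = 125/8
Then c_k = q^(k)(0)/k! gives each Taylor coefficient.

125*u^3/48 - u^2/8 - 5*u/2 + 1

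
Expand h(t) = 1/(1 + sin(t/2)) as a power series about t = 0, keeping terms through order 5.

Compose series: expand the inner function first, then feed it into the outer expansion.
h(0) = 1
h′(0) = -1/2
h′′(0) = 1/2
h′′′(0) = -5/8
h^(4)(0) = 1
h^(5)(0) = -61/32

-61*t^5/3840 + t^4/24 - 5*t^3/48 + t^2/4 - t/2 + 1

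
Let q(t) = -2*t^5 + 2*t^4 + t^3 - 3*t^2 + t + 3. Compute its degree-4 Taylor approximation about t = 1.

Use the known series and substitute for the argument.
q(1) = 2
q′(1) = -4
q′′(1) = -16
q′′′(1) = -66
q^(4)(1) = -192

-8*(t - 1)^4 - 11*(t - 1)^3 - 8*(t - 1)^2 - 4*(t - 1) + 2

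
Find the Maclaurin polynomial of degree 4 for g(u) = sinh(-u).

-u^3/6 - u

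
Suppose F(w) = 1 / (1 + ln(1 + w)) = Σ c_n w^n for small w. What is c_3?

Use the geometric series for the reciprocal, then substitute.
F(0) = 1
F′(0) = -1
F′′(0) = 3
F′′′(0) = -14
So c_3 = F′′′(0)/3! = -7/3.

-7/3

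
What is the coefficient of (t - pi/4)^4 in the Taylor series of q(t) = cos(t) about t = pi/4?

sqrt(2)/48

Compute the successive derivatives at the expansion point and divide by k!.
So c_4 = q^(4)(pi/4)/4! = sqrt(2)/48.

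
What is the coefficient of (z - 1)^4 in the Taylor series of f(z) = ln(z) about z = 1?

Differentiate repeatedly and evaluate at the center.
f(1) = 0
f′(1) = 1
f′′(1) = -1
f′′′(1) = 2
f^(4)(1) = -6

-1/4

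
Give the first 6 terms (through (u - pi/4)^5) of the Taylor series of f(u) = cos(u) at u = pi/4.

-sqrt(2)*(u - pi/4)^5/240 + sqrt(2)*(u - pi/4)^4/48 + sqrt(2)*(u - pi/4)^3/12 - sqrt(2)*(u - pi/4)^2/4 - sqrt(2)*(u - pi/4)/2 + sqrt(2)/2

f(pi/4) = sqrt(2)/2
f′(pi/4) = -sqrt(2)/2
f′′(pi/4) = -sqrt(2)/2
f′′′(pi/4) = sqrt(2)/2
f^(4)(pi/4) = sqrt(2)/2
f^(5)(pi/4) = -sqrt(2)/2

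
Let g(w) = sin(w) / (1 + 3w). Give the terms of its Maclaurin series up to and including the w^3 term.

53*w^3/6 - 3*w^2 + w

Multiply the two series term by term and collect like powers.
g(0) = 0
g′(0) = 1
g′′(0) = -6
g′′′(0) = 53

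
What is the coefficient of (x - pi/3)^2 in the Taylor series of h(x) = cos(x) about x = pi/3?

-1/4

h(pi/3) = 1/2
h′(pi/3) = -sqrt(3)/2
h′′(pi/3) = -1/2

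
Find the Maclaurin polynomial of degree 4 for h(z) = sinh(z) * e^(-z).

-z^4/3 + 2*z^3/3 - z^2 + z

Write out both Maclaurin series and multiply, keeping only the needed powers.
h(0) = 0
h′(0) = 1
h′′(0) = -2
h′′′(0) = 4
h^(4)(0) = -8
The Taylor polynomial is Σ h^(k)(0)/k! · z^k.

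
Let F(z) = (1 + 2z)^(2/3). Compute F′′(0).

Compute the successive derivatives at the expansion point and divide by k!.
The coefficient of z^2 in the expansion is -4/9, so F′′(0) = 2! * (-4/9) = -8/9.

-8/9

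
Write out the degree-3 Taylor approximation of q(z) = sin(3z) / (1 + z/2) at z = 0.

Take the Cauchy product of the two expansions.
q(0) = 0
q′(0) = 3
q′′(0) = -3
q′′′(0) = -45/2

-15*z^3/4 - 3*z^2/2 + 3*z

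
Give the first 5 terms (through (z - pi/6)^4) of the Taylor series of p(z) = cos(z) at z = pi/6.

sqrt(3)*(z - pi/6)^4/48 + (z - pi/6)^3/12 - sqrt(3)*(z - pi/6)^2/4 - (z - pi/6)/2 + sqrt(3)/2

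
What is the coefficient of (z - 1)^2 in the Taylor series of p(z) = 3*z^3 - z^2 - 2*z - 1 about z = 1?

[(z - 1)^0] = -1;  [(z - 1)^1] = 5;  [(z - 1)^2] = 8.

8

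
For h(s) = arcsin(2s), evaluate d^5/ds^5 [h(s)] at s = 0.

288

Use the known series and substitute for the argument.
From the series, [s^5] h = 12/5; multiply by 5! = 120 to get 288.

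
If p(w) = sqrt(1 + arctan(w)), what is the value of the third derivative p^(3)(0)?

Compose series: expand the inner function first, then feed it into the outer expansion.
From the series, [w^3] p = -5/48; multiply by 3! = 6 to get -5/8.

-5/8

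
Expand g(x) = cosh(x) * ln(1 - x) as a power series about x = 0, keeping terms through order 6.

-5*x^6/16 - 49*x^5/120 - x^4/2 - 5*x^3/6 - x^2/2 - x

Take the Cauchy product of the two expansions.
g(0) = 0
g′(0) = -1
g′′(0) = -1
g′′′(0) = -5
g^(4)(0) = -12
g^(5)(0) = -49
g^(6)(0) = -225
Then c_k = g^(k)(0)/k! gives each Taylor coefficient.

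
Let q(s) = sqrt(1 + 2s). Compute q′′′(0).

3

Differentiate repeatedly and evaluate at the center.
The coefficient of s^3 in the expansion is 1/2, so q′′′(0) = 3! * (1/2) = 3.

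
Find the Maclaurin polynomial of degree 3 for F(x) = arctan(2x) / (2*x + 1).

Expand 1/(denominator) as a geometric series and multiply by the numerator's series.
F(0) = 0
F′(0) = 2
F′′(0) = -8
F′′′(0) = 32

16*x^3/3 - 4*x^2 + 2*x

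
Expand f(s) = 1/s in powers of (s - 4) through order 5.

-(s - 4)^5/4096 + (s - 4)^4/1024 - (s - 4)^3/256 + (s - 4)^2/64 - (s - 4)/16 + 1/4

Compute the successive derivatives at the expansion point and divide by k!.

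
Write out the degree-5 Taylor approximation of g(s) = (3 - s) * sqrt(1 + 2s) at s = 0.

13*s^5/4 - 19*s^4/8 + 2*s^3 - 5*s^2/2 + 2*s + 3

Multiply each power in the prefactor through the base expansion.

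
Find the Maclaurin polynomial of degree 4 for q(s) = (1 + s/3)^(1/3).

-10*s^4/19683 + 5*s^3/2187 - s^2/81 + s/9 + 1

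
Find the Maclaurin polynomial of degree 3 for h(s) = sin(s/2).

-s^3/48 + s/2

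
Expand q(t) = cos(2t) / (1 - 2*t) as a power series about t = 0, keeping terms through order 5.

Expand 1/(denominator) as a geometric series and multiply by the numerator's series.

52*t^5/3 + 26*t^4/3 + 4*t^3 + 2*t^2 + 2*t + 1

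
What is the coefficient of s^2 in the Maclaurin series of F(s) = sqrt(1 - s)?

-1/8

c_2 = F′′(0)/2! = -1/8.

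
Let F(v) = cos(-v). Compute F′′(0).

-1

The coefficient of v^2 in the expansion is -1/2, so F′′(0) = 2! * (-1/2) = -1.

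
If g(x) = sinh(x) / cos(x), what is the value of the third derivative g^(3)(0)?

Write the quotient as an unknown series and match coefficients against numerator = denominator · series.
The coefficient of x^3 in the expansion is 2/3, so g′′′(0) = 3! * (2/3) = 4.

4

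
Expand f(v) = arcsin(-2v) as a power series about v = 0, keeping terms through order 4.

f(0) = 0
f′(0) = -2
f′′(0) = 0
f′′′(0) = -8
f^(4)(0) = 0

-4*v^3/3 - 2*v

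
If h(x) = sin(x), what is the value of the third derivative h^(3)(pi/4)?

-sqrt(2)/2

Compute the successive derivatives at the expansion point and divide by k!.
The coefficient of (x - pi/4)^3 in the expansion is -sqrt(2)/12, so h′′′(pi/4) = 3! * (-sqrt(2)/12) = -sqrt(2)/2.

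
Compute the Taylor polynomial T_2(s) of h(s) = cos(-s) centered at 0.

h(0) = 1
h′(0) = 0
h′′(0) = -1

1 - s^2/2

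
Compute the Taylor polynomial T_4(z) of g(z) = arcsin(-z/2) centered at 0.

-z^3/48 - z/2

Use the known series and substitute for the argument.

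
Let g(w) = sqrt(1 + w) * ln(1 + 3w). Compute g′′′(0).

Expand each factor separately, then convolve coefficients.
From the series, [w^3] g = 51/8; multiply by 3! = 6 to get 153/4.

153/4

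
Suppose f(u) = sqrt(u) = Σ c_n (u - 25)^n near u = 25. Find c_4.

[(u - 25)^0] = 5;  [(u - 25)^1] = 1/10;  [(u - 25)^2] = -1/1000;  [(u - 25)^3] = 1/50000;  [(u - 25)^4] = -1/2000000.

-1/2000000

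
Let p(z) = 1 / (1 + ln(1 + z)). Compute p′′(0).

3

Expand as Σ (-1)^k u^k with u equal to the inner function's series.
The coefficient of z^2 in the expansion is 3/2, so p′′(0) = 2! * (3/2) = 3.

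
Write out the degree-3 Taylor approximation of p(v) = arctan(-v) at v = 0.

v^3/3 - v

p(0) = 0
p′(0) = -1
p′′(0) = 0
p′′′(0) = 2
Then c_k = p^(k)(0)/k! gives each Taylor coefficient.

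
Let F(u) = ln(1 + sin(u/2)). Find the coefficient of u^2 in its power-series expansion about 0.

-1/8

Compose series: expand the inner function first, then feed it into the outer expansion.
F(0) = 0
F′(0) = 1/2
F′′(0) = -1/4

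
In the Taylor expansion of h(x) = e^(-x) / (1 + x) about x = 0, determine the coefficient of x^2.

Take the Cauchy product of the two expansions.

5/2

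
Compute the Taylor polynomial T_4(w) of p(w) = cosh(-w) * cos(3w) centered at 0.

7*w^4/6 - 4*w^2 + 1

Write out both Maclaurin series and multiply, keeping only the needed powers.
[w^0] = 1;  [w^1] = 0;  [w^2] = -4;  [w^3] = 0;  [w^4] = 7/6.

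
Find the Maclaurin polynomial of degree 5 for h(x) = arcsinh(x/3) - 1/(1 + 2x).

Add the two expansions coefficient-wise.
h(0) = -1
h′(0) = 7/3
h′′(0) = -8
h′′′(0) = 1295/27
h^(4)(0) = -384
h^(5)(0) = 103681/27
Dividing each by k! gives the coefficients c_0, ..., c_5.

103681*x^5/3240 - 16*x^4 + 1295*x^3/162 - 4*x^2 + 7*x/3 - 1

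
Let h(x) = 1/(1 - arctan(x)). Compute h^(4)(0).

8

Plug the Maclaurin series of the inner function into that of the outer and collect terms.
The coefficient of x^4 in the expansion is 1/3, so h^(4)(0) = 4! * (1/3) = 8.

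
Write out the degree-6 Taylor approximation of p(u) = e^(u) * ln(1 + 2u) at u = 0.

Multiply the two series term by term and collect like powers.
p(0) = 0
p′(0) = 2
p′′(0) = 0
p′′′(0) = 10
p^(4)(0) = -48
p^(5)(0) = 418
p^(6)(0) = -4240

-53*u^6/9 + 209*u^5/60 - 2*u^4 + 5*u^3/3 + 2*u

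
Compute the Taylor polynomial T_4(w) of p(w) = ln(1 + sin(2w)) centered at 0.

Compose series: expand the inner function first, then feed it into the outer expansion.
p(0) = 0
p′(0) = 2
p′′(0) = -4
p′′′(0) = 8
p^(4)(0) = -32
Dividing each by k! gives the coefficients c_0, ..., c_4.

-4*w^4/3 + 4*w^3/3 - 2*w^2 + 2*w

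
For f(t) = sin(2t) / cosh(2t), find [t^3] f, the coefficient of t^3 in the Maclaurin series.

-16/3

Invert the denominator's series and multiply.
[t^0] = 0;  [t^1] = 2;  [t^2] = 0;  [t^3] = -16/3.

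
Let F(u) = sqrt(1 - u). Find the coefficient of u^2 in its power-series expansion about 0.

-1/8

F(0) = 1
F′(0) = -1/2
F′′(0) = -1/4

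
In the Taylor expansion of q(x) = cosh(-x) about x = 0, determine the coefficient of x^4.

1/24

Apply the Taylor formula c_k = f^(k)(a)/k!.
q(0) = 1
q′(0) = 0
q′′(0) = 1
q′′′(0) = 0
q^(4)(0) = 1
Dividing each by k! gives the coefficients c_0, ..., c_4.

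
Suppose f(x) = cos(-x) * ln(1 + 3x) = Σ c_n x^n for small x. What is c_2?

Multiply the two series term by term and collect like powers.
f(0) = 0
f′(0) = 3
f′′(0) = -9

-9/2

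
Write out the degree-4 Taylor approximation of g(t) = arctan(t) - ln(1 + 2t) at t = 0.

4*t^4 - 3*t^3 + 2*t^2 - t

Expand each term separately and add.
g(0) = 0
g′(0) = -1
g′′(0) = 4
g′′′(0) = -18
g^(4)(0) = 96
Dividing each by k! gives the coefficients c_0, ..., c_4.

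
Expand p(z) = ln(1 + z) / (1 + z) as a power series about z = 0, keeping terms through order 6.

-49*z^6/20 + 137*z^5/60 - 25*z^4/12 + 11*z^3/6 - 3*z^2/2 + z

Expand each factor separately, then convolve coefficients.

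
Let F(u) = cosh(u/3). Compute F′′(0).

Differentiate repeatedly and evaluate at the center.
From the series, [u^2] F = 1/18; multiply by 2! = 2 to get 1/9.

1/9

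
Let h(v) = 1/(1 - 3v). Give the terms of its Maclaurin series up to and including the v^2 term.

9*v^2 + 3*v + 1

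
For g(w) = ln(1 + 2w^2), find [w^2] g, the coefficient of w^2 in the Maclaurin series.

2

g(0) = 0
g′(0) = 0
g′′(0) = 4
So c_2 = g′′(0)/2! = 2.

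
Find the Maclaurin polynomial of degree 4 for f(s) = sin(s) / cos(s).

s^3/3 + s

Divide the numerator series by the denominator series (power-series long division).
f(0) = 0
f′(0) = 1
f′′(0) = 0
f′′′(0) = 2
f^(4)(0) = 0
Then c_k = f^(k)(0)/k! gives each Taylor coefficient.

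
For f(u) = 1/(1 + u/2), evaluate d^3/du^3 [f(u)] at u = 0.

The coefficient of u^3 in the expansion is -1/8, so f′′′(0) = 3! * (-1/8) = -3/4.

-3/4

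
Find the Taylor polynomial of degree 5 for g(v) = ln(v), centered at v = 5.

(v - 5)^5/15625 - (v - 5)^4/2500 + (v - 5)^3/375 - (v - 5)^2/50 + (v - 5)/5 + ln(5)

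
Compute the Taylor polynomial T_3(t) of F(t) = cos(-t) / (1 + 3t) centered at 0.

Write out both Maclaurin series and multiply, keeping only the needed powers.
F(0) = 1
F′(0) = -3
F′′(0) = 17
F′′′(0) = -153

-51*t^3/2 + 17*t^2/2 - 3*t + 1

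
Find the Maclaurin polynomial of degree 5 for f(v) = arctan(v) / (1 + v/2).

Take the Cauchy product of the two expansions.
f(0) = 0
f′(0) = 1
f′′(0) = -1
f′′′(0) = -1/2
f^(4)(0) = 1
f^(5)(0) = 43/2
The Taylor polynomial is Σ f^(k)(0)/k! · v^k.

43*v^5/240 + v^4/24 - v^3/12 - v^2/2 + v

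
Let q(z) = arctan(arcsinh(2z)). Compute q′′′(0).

Compose series: expand the inner function first, then feed it into the outer expansion.
The coefficient of z^3 in the expansion is -4, so q′′′(0) = 3! * (-4) = -24.

-24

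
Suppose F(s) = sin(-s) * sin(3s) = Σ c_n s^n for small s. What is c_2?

Multiply the two series term by term and collect like powers.

-3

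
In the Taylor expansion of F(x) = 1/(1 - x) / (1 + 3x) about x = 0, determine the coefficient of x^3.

-20

Write out both Maclaurin series and multiply, keeping only the needed powers.
F(0) = 1
F′(0) = -2
F′′(0) = 14
F′′′(0) = -120
So c_3 = F′′′(0)/3! = -20.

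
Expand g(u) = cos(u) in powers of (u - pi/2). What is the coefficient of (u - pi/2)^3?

1/6

Use the known series and substitute for the argument.
g(pi/2) = 0
g′(pi/2) = -1
g′′(pi/2) = 0
g′′′(pi/2) = 1
So c_3 = g′′′(pi/2)/3! = 1/6.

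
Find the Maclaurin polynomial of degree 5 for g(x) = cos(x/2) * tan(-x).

-181*x^5/1920 - 5*x^3/24 - x

Multiply the two series term by term and collect like powers.
g(0) = 0
g′(0) = -1
g′′(0) = 0
g′′′(0) = -5/4
g^(4)(0) = 0
g^(5)(0) = -181/16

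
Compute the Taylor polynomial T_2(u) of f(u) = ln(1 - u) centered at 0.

-u^2/2 - u

f(0) = 0
f′(0) = -1
f′′(0) = -1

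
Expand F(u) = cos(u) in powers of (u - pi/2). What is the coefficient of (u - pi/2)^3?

1/6

Compute the successive derivatives at the expansion point and divide by k!.
[(u - pi/2)^0] = 0;  [(u - pi/2)^1] = -1;  [(u - pi/2)^2] = 0;  [(u - pi/2)^3] = 1/6.
So c_3 = F′′′(pi/2)/3! = 1/6.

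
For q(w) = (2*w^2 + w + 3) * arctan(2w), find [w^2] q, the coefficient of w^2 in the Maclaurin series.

Distribute the polynomial across the series and collect like powers.

2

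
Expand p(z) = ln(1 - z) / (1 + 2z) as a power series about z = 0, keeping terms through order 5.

Multiply the two series term by term and collect like powers.
[z^0] = 0;  [z^1] = -1;  [z^2] = 3/2;  [z^3] = -10/3;  [z^4] = 77/12;  [z^5] = -391/30.

-391*z^5/30 + 77*z^4/12 - 10*z^3/3 + 3*z^2/2 - z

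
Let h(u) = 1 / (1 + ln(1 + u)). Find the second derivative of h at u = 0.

3

Use the geometric series for the reciprocal, then substitute.
The coefficient of u^2 in the expansion is 3/2, so h′′(0) = 2! * (3/2) = 3.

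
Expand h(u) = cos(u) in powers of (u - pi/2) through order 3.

(u - pi/2)^3/6 - (u - pi/2)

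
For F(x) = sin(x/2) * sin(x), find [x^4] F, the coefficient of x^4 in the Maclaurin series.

-5/48

Write out both Maclaurin series and multiply, keeping only the needed powers.
F(0) = 0
F′(0) = 0
F′′(0) = 1
F′′′(0) = 0
F^(4)(0) = -5/2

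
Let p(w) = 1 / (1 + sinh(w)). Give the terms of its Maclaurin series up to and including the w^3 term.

Write 1/(1+u) = 1 - u + u^2 - u^3 + ... and substitute the series for u.

-7*w^3/6 + w^2 - w + 1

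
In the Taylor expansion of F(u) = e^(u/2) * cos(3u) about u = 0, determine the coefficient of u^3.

Expand each factor separately, then convolve coefficients.
F(0) = 1
F′(0) = 1/2
F′′(0) = -35/4
F′′′(0) = -107/8

-107/48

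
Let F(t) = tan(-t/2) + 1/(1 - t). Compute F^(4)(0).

Combine the two series term by term.
From the series, [t^4] F = 1; multiply by 4! = 24 to get 24.

24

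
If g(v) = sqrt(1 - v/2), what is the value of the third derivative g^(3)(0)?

The coefficient of v^3 in the expansion is -1/128, so g′′′(0) = 3! * (-1/128) = -3/64.

-3/64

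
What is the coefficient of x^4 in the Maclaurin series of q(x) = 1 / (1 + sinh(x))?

4/3

Write 1/(1+u) = 1 - u + u^2 - u^3 + ... and substitute the series for u.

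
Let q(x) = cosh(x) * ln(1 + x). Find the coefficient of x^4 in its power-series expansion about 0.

-1/2

Take the Cauchy product of the two expansions.
q(0) = 0
q′(0) = 1
q′′(0) = -1
q′′′(0) = 5
q^(4)(0) = -12
The Taylor polynomial is Σ q^(k)(0)/k! · x^k.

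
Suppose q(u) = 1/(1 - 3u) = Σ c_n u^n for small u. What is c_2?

q(0) = 1
q′(0) = 3
q′′(0) = 18
So c_2 = q′′(0)/2! = 9.

9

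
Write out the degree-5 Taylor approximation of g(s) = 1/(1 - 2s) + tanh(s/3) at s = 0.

Expand each term separately and add.
[s^0] = 1;  [s^1] = 7/3;  [s^2] = 4;  [s^3] = 647/81;  [s^4] = 16;  [s^5] = 116642/3645.

116642*s^5/3645 + 16*s^4 + 647*s^3/81 + 4*s^2 + 7*s/3 + 1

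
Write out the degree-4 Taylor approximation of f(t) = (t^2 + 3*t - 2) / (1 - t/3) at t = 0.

Shift and add copies of the series according to the polynomial's terms.
f(0) = -2
f′(0) = 7/3
f′′(0) = 32/9
f′′′(0) = 32/9
f^(4)(0) = 128/27
Then c_k = f^(k)(0)/k! gives each Taylor coefficient.

16*t^4/81 + 16*t^3/27 + 16*t^2/9 + 7*t/3 - 2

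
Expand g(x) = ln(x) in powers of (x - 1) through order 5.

(x - 1)^5/5 - (x - 1)^4/4 + (x - 1)^3/3 - (x - 1)^2/2 + (x - 1)

Apply the Taylor formula c_k = f^(k)(a)/k!.
g(1) = 0
g′(1) = 1
g′′(1) = -1
g′′′(1) = 2
g^(4)(1) = -6
g^(5)(1) = 24
The Taylor polynomial is Σ g^(k)(1)/k! · (x - 1)^k.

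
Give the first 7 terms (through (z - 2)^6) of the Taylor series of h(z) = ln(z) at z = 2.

Apply the Taylor formula c_k = f^(k)(a)/k!.

-(z - 2)^6/384 + (z - 2)^5/160 - (z - 2)^4/64 + (z - 2)^3/24 - (z - 2)^2/8 + (z - 2)/2 + ln(2)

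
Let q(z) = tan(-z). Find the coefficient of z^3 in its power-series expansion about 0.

Compute the successive derivatives at the expansion point and divide by k!.
[z^0] = 0;  [z^1] = -1;  [z^2] = 0;  [z^3] = -1/3.

-1/3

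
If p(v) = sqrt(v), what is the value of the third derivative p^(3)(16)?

The coefficient of (v - 16)^3 in the expansion is 1/16384, so p′′′(16) = 3! * (1/16384) = 3/8192.

3/8192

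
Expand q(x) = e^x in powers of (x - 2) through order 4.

(x - 2)^4*e^(2)/24 + (x - 2)^3*e^(2)/6 + (x - 2)^2*e^(2)/2 + (x - 2)*e^(2) + e^(2)

[(x - 2)^0] = e^(2);  [(x - 2)^1] = e^(2);  [(x - 2)^2] = e^(2)/2;  [(x - 2)^3] = e^(2)/6;  [(x - 2)^4] = e^(2)/24.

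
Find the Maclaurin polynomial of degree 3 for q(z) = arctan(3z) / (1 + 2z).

Multiply the two series term by term and collect like powers.

3*z^3 - 6*z^2 + 3*z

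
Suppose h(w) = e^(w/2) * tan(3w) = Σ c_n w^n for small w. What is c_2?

Write out both Maclaurin series and multiply, keeping only the needed powers.
[w^0] = 0;  [w^1] = 3;  [w^2] = 3/2.
So c_2 = h′′(0)/2! = 3/2.

3/2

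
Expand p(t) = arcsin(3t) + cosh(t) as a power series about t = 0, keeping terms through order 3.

9*t^3/2 + t^2/2 + 3*t + 1

Expand each term separately and add.
p(0) = 1
p′(0) = 3
p′′(0) = 1
p′′′(0) = 27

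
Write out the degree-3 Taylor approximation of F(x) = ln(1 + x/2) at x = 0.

x^3/24 - x^2/8 + x/2

Compute the successive derivatives at the expansion point and divide by k!.
F(0) = 0
F′(0) = 1/2
F′′(0) = -1/4
F′′′(0) = 1/4
Dividing each by k! gives the coefficients c_0, ..., c_3.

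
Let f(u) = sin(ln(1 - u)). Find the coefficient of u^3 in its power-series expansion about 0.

-1/6

Substitute the inner expansion into the outer series and collect powers.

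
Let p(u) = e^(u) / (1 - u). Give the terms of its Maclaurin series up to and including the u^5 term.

Use 1/(1 - r) = Σ r^k on the denominator, then take the Cauchy product.
[u^0] = 1;  [u^1] = 2;  [u^2] = 5/2;  [u^3] = 8/3;  [u^4] = 65/24;  [u^5] = 163/60.

163*u^5/60 + 65*u^4/24 + 8*u^3/3 + 5*u^2/2 + 2*u + 1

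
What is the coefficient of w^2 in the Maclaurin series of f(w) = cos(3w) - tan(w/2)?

-9/2

Expand each term separately and add.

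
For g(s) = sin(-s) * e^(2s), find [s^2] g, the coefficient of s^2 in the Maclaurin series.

Expand each factor separately, then convolve coefficients.
g(0) = 0
g′(0) = -1
g′′(0) = -4
So c_2 = g′′(0)/2! = -2.

-2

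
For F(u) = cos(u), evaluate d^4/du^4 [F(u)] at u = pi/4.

sqrt(2)/2

From the series, [(u - pi/4)^4] F = sqrt(2)/48; multiply by 4! = 24 to get sqrt(2)/2.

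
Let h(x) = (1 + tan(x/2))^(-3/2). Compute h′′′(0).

-129/64

Let u equal the inner series; expand the outer function in u and truncate.
The coefficient of x^3 in the expansion is -43/128, so h′′′(0) = 3! * (-43/128) = -129/64.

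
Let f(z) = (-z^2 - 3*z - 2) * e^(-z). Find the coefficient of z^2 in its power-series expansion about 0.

1

Distribute the polynomial across the series and collect like powers.
[z^0] = -2;  [z^1] = -1;  [z^2] = 1.
So c_2 = f′′(0)/2! = 1.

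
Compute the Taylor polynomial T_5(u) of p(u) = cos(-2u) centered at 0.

2*u^4/3 - 2*u^2 + 1

p(0) = 1
p′(0) = 0
p′′(0) = -4
p′′′(0) = 0
p^(4)(0) = 16
p^(5)(0) = 0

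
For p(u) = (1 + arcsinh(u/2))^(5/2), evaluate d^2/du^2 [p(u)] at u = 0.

15/16

Substitute the inner expansion into the outer series and collect powers.
The coefficient of u^2 in the expansion is 15/32, so p′′(0) = 2! * (15/32) = 15/16.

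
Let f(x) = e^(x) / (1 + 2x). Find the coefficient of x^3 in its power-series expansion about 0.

-29/6

Expand each factor separately, then convolve coefficients.
[x^0] = 1;  [x^1] = -1;  [x^2] = 5/2;  [x^3] = -29/6.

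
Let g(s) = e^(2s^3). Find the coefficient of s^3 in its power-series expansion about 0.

Differentiate repeatedly and evaluate at the center.
[s^0] = 1;  [s^1] = 0;  [s^2] = 0;  [s^3] = 2.
So c_3 = g′′′(0)/3! = 2.

2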